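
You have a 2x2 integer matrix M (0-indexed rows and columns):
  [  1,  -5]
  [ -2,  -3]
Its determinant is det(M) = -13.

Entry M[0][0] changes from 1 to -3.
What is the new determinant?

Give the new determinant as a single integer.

Answer: -1

Derivation:
det is linear in row 0: changing M[0][0] by delta changes det by delta * cofactor(0,0).
Cofactor C_00 = (-1)^(0+0) * minor(0,0) = -3
Entry delta = -3 - 1 = -4
Det delta = -4 * -3 = 12
New det = -13 + 12 = -1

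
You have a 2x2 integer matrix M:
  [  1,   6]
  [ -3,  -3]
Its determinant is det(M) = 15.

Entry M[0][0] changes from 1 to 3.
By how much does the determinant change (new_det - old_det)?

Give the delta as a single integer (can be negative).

Cofactor C_00 = -3
Entry delta = 3 - 1 = 2
Det delta = entry_delta * cofactor = 2 * -3 = -6

Answer: -6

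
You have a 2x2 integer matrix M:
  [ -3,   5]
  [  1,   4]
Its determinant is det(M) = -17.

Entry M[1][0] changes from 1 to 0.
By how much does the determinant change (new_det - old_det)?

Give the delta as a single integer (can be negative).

Cofactor C_10 = -5
Entry delta = 0 - 1 = -1
Det delta = entry_delta * cofactor = -1 * -5 = 5

Answer: 5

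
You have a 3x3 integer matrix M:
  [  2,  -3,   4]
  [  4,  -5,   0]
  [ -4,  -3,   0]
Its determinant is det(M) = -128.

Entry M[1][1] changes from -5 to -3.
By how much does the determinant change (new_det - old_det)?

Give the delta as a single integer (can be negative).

Answer: 32

Derivation:
Cofactor C_11 = 16
Entry delta = -3 - -5 = 2
Det delta = entry_delta * cofactor = 2 * 16 = 32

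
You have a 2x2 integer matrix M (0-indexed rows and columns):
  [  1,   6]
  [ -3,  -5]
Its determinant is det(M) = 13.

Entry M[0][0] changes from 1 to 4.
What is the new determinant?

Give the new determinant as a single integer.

det is linear in row 0: changing M[0][0] by delta changes det by delta * cofactor(0,0).
Cofactor C_00 = (-1)^(0+0) * minor(0,0) = -5
Entry delta = 4 - 1 = 3
Det delta = 3 * -5 = -15
New det = 13 + -15 = -2

Answer: -2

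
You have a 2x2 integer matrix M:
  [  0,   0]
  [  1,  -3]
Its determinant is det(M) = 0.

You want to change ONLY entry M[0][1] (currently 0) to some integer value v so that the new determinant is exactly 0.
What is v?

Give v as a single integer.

det is linear in entry M[0][1]: det = old_det + (v - 0) * C_01
Cofactor C_01 = -1
Want det = 0: 0 + (v - 0) * -1 = 0
  (v - 0) = 0 / -1 = 0
  v = 0 + (0) = 0

Answer: 0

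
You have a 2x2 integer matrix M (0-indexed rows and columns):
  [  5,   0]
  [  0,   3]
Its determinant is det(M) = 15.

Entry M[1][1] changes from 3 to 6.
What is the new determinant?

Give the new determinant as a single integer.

det is linear in row 1: changing M[1][1] by delta changes det by delta * cofactor(1,1).
Cofactor C_11 = (-1)^(1+1) * minor(1,1) = 5
Entry delta = 6 - 3 = 3
Det delta = 3 * 5 = 15
New det = 15 + 15 = 30

Answer: 30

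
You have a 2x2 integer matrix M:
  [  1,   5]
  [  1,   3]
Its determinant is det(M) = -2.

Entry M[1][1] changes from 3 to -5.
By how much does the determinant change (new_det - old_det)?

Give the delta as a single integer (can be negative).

Cofactor C_11 = 1
Entry delta = -5 - 3 = -8
Det delta = entry_delta * cofactor = -8 * 1 = -8

Answer: -8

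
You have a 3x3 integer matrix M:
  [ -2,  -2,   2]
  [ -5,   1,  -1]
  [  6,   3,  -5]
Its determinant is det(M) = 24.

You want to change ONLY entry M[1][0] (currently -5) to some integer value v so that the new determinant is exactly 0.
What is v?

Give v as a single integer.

det is linear in entry M[1][0]: det = old_det + (v - -5) * C_10
Cofactor C_10 = -4
Want det = 0: 24 + (v - -5) * -4 = 0
  (v - -5) = -24 / -4 = 6
  v = -5 + (6) = 1

Answer: 1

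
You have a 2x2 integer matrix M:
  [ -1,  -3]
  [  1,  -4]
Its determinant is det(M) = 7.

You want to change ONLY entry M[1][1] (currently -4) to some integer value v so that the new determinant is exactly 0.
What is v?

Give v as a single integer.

det is linear in entry M[1][1]: det = old_det + (v - -4) * C_11
Cofactor C_11 = -1
Want det = 0: 7 + (v - -4) * -1 = 0
  (v - -4) = -7 / -1 = 7
  v = -4 + (7) = 3

Answer: 3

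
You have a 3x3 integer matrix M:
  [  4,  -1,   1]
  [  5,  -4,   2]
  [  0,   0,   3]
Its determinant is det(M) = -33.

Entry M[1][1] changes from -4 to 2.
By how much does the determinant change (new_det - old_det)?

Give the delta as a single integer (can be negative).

Answer: 72

Derivation:
Cofactor C_11 = 12
Entry delta = 2 - -4 = 6
Det delta = entry_delta * cofactor = 6 * 12 = 72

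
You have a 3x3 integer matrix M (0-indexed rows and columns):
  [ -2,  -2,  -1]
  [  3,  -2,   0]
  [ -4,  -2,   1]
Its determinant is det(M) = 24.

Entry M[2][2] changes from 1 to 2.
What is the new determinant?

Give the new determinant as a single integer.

Answer: 34

Derivation:
det is linear in row 2: changing M[2][2] by delta changes det by delta * cofactor(2,2).
Cofactor C_22 = (-1)^(2+2) * minor(2,2) = 10
Entry delta = 2 - 1 = 1
Det delta = 1 * 10 = 10
New det = 24 + 10 = 34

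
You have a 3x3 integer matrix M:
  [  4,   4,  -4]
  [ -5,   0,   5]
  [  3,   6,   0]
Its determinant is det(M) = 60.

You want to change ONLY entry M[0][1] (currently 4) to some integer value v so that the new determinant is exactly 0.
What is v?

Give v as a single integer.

Answer: 0

Derivation:
det is linear in entry M[0][1]: det = old_det + (v - 4) * C_01
Cofactor C_01 = 15
Want det = 0: 60 + (v - 4) * 15 = 0
  (v - 4) = -60 / 15 = -4
  v = 4 + (-4) = 0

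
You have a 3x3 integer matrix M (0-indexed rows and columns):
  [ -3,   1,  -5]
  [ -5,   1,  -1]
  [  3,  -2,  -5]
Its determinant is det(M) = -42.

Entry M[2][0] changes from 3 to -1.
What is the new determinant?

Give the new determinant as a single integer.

det is linear in row 2: changing M[2][0] by delta changes det by delta * cofactor(2,0).
Cofactor C_20 = (-1)^(2+0) * minor(2,0) = 4
Entry delta = -1 - 3 = -4
Det delta = -4 * 4 = -16
New det = -42 + -16 = -58

Answer: -58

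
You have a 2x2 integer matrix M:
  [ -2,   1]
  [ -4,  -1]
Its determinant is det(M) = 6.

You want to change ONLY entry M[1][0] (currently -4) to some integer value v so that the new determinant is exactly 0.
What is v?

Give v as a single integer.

Answer: 2

Derivation:
det is linear in entry M[1][0]: det = old_det + (v - -4) * C_10
Cofactor C_10 = -1
Want det = 0: 6 + (v - -4) * -1 = 0
  (v - -4) = -6 / -1 = 6
  v = -4 + (6) = 2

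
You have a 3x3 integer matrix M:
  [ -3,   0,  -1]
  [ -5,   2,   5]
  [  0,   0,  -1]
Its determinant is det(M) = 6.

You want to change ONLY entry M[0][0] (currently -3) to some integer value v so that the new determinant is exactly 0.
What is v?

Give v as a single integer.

Answer: 0

Derivation:
det is linear in entry M[0][0]: det = old_det + (v - -3) * C_00
Cofactor C_00 = -2
Want det = 0: 6 + (v - -3) * -2 = 0
  (v - -3) = -6 / -2 = 3
  v = -3 + (3) = 0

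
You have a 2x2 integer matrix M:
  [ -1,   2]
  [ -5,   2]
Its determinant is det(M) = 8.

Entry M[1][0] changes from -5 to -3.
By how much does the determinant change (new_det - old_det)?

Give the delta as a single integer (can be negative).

Answer: -4

Derivation:
Cofactor C_10 = -2
Entry delta = -3 - -5 = 2
Det delta = entry_delta * cofactor = 2 * -2 = -4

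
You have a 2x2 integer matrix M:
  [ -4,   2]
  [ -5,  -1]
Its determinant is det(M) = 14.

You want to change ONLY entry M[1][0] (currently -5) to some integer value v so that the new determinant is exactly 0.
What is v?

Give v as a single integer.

det is linear in entry M[1][0]: det = old_det + (v - -5) * C_10
Cofactor C_10 = -2
Want det = 0: 14 + (v - -5) * -2 = 0
  (v - -5) = -14 / -2 = 7
  v = -5 + (7) = 2

Answer: 2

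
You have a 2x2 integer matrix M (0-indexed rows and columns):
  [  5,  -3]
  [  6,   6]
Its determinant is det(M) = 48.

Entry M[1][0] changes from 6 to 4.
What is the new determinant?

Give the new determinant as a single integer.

Answer: 42

Derivation:
det is linear in row 1: changing M[1][0] by delta changes det by delta * cofactor(1,0).
Cofactor C_10 = (-1)^(1+0) * minor(1,0) = 3
Entry delta = 4 - 6 = -2
Det delta = -2 * 3 = -6
New det = 48 + -6 = 42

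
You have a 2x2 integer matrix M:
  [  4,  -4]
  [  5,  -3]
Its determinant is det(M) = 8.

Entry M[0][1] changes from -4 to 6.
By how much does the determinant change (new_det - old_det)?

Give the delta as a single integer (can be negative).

Cofactor C_01 = -5
Entry delta = 6 - -4 = 10
Det delta = entry_delta * cofactor = 10 * -5 = -50

Answer: -50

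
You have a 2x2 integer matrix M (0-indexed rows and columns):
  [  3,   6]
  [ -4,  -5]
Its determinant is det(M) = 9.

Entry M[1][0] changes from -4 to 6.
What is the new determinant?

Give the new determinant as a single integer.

Answer: -51

Derivation:
det is linear in row 1: changing M[1][0] by delta changes det by delta * cofactor(1,0).
Cofactor C_10 = (-1)^(1+0) * minor(1,0) = -6
Entry delta = 6 - -4 = 10
Det delta = 10 * -6 = -60
New det = 9 + -60 = -51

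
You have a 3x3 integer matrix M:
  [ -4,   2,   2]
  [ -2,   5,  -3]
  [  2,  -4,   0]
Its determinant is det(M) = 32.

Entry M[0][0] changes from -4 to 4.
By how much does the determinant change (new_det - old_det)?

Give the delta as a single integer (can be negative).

Answer: -96

Derivation:
Cofactor C_00 = -12
Entry delta = 4 - -4 = 8
Det delta = entry_delta * cofactor = 8 * -12 = -96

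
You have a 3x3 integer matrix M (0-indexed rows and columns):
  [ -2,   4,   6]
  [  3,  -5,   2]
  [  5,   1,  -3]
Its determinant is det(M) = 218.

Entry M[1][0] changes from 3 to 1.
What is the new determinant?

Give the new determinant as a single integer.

det is linear in row 1: changing M[1][0] by delta changes det by delta * cofactor(1,0).
Cofactor C_10 = (-1)^(1+0) * minor(1,0) = 18
Entry delta = 1 - 3 = -2
Det delta = -2 * 18 = -36
New det = 218 + -36 = 182

Answer: 182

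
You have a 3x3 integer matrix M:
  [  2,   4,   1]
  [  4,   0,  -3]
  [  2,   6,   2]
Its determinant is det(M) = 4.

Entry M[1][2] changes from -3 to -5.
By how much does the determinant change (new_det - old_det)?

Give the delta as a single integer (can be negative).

Cofactor C_12 = -4
Entry delta = -5 - -3 = -2
Det delta = entry_delta * cofactor = -2 * -4 = 8

Answer: 8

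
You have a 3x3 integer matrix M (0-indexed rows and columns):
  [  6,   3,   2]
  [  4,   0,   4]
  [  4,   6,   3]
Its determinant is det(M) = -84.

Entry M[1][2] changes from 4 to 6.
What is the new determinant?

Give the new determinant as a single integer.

Answer: -132

Derivation:
det is linear in row 1: changing M[1][2] by delta changes det by delta * cofactor(1,2).
Cofactor C_12 = (-1)^(1+2) * minor(1,2) = -24
Entry delta = 6 - 4 = 2
Det delta = 2 * -24 = -48
New det = -84 + -48 = -132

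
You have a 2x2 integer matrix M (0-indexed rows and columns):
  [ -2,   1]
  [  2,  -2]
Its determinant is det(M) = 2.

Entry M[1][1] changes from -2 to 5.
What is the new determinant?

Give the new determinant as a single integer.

Answer: -12

Derivation:
det is linear in row 1: changing M[1][1] by delta changes det by delta * cofactor(1,1).
Cofactor C_11 = (-1)^(1+1) * minor(1,1) = -2
Entry delta = 5 - -2 = 7
Det delta = 7 * -2 = -14
New det = 2 + -14 = -12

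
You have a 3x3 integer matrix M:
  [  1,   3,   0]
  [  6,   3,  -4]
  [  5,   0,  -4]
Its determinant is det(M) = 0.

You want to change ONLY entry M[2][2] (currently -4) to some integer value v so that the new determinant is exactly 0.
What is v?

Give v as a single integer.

det is linear in entry M[2][2]: det = old_det + (v - -4) * C_22
Cofactor C_22 = -15
Want det = 0: 0 + (v - -4) * -15 = 0
  (v - -4) = 0 / -15 = 0
  v = -4 + (0) = -4

Answer: -4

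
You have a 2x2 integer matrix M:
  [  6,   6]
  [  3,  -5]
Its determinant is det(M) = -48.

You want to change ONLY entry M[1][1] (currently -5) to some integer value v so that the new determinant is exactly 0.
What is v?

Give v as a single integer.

Answer: 3

Derivation:
det is linear in entry M[1][1]: det = old_det + (v - -5) * C_11
Cofactor C_11 = 6
Want det = 0: -48 + (v - -5) * 6 = 0
  (v - -5) = 48 / 6 = 8
  v = -5 + (8) = 3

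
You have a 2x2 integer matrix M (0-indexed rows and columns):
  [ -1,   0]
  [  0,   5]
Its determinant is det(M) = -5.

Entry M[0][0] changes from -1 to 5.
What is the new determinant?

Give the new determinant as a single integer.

det is linear in row 0: changing M[0][0] by delta changes det by delta * cofactor(0,0).
Cofactor C_00 = (-1)^(0+0) * minor(0,0) = 5
Entry delta = 5 - -1 = 6
Det delta = 6 * 5 = 30
New det = -5 + 30 = 25

Answer: 25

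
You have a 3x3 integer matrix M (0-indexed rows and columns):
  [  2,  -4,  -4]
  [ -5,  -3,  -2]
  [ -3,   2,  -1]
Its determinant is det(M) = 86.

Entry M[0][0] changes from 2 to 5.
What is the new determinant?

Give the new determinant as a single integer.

Answer: 107

Derivation:
det is linear in row 0: changing M[0][0] by delta changes det by delta * cofactor(0,0).
Cofactor C_00 = (-1)^(0+0) * minor(0,0) = 7
Entry delta = 5 - 2 = 3
Det delta = 3 * 7 = 21
New det = 86 + 21 = 107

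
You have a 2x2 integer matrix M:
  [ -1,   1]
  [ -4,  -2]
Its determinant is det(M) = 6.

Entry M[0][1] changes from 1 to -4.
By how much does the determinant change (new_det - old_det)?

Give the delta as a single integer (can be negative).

Cofactor C_01 = 4
Entry delta = -4 - 1 = -5
Det delta = entry_delta * cofactor = -5 * 4 = -20

Answer: -20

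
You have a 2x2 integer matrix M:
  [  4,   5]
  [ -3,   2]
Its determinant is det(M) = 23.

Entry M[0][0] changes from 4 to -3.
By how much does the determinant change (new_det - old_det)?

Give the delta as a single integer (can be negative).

Cofactor C_00 = 2
Entry delta = -3 - 4 = -7
Det delta = entry_delta * cofactor = -7 * 2 = -14

Answer: -14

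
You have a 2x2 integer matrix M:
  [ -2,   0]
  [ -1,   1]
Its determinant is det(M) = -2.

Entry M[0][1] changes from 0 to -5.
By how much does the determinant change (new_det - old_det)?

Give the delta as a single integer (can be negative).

Answer: -5

Derivation:
Cofactor C_01 = 1
Entry delta = -5 - 0 = -5
Det delta = entry_delta * cofactor = -5 * 1 = -5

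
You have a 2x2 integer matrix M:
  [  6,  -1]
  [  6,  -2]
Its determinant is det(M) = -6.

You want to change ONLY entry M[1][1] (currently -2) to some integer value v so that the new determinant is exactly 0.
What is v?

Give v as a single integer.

det is linear in entry M[1][1]: det = old_det + (v - -2) * C_11
Cofactor C_11 = 6
Want det = 0: -6 + (v - -2) * 6 = 0
  (v - -2) = 6 / 6 = 1
  v = -2 + (1) = -1

Answer: -1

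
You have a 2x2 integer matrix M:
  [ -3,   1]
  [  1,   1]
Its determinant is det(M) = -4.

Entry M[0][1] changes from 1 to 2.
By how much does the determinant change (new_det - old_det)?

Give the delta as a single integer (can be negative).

Cofactor C_01 = -1
Entry delta = 2 - 1 = 1
Det delta = entry_delta * cofactor = 1 * -1 = -1

Answer: -1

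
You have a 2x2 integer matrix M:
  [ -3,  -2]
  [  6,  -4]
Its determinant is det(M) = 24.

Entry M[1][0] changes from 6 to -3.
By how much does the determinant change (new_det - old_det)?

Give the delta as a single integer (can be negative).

Cofactor C_10 = 2
Entry delta = -3 - 6 = -9
Det delta = entry_delta * cofactor = -9 * 2 = -18

Answer: -18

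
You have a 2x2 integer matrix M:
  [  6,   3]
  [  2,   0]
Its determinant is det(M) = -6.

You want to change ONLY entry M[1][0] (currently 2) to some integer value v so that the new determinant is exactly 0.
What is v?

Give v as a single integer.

det is linear in entry M[1][0]: det = old_det + (v - 2) * C_10
Cofactor C_10 = -3
Want det = 0: -6 + (v - 2) * -3 = 0
  (v - 2) = 6 / -3 = -2
  v = 2 + (-2) = 0

Answer: 0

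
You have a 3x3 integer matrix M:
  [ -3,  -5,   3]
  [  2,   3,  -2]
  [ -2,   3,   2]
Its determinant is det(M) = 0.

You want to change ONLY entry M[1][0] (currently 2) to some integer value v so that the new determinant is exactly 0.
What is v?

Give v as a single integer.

det is linear in entry M[1][0]: det = old_det + (v - 2) * C_10
Cofactor C_10 = 19
Want det = 0: 0 + (v - 2) * 19 = 0
  (v - 2) = 0 / 19 = 0
  v = 2 + (0) = 2

Answer: 2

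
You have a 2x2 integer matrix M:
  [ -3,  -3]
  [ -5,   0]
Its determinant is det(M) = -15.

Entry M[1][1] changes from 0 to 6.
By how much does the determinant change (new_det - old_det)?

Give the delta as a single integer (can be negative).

Cofactor C_11 = -3
Entry delta = 6 - 0 = 6
Det delta = entry_delta * cofactor = 6 * -3 = -18

Answer: -18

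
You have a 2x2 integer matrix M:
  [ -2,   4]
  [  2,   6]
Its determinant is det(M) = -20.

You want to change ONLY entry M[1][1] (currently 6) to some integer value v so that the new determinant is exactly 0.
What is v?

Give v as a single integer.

det is linear in entry M[1][1]: det = old_det + (v - 6) * C_11
Cofactor C_11 = -2
Want det = 0: -20 + (v - 6) * -2 = 0
  (v - 6) = 20 / -2 = -10
  v = 6 + (-10) = -4

Answer: -4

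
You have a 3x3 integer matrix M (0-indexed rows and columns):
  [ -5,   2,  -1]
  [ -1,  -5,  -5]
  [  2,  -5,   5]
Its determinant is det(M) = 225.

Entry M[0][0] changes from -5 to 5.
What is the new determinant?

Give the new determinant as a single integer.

det is linear in row 0: changing M[0][0] by delta changes det by delta * cofactor(0,0).
Cofactor C_00 = (-1)^(0+0) * minor(0,0) = -50
Entry delta = 5 - -5 = 10
Det delta = 10 * -50 = -500
New det = 225 + -500 = -275

Answer: -275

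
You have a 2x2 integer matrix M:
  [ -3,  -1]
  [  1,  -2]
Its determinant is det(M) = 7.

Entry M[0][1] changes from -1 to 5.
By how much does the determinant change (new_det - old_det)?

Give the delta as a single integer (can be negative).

Answer: -6

Derivation:
Cofactor C_01 = -1
Entry delta = 5 - -1 = 6
Det delta = entry_delta * cofactor = 6 * -1 = -6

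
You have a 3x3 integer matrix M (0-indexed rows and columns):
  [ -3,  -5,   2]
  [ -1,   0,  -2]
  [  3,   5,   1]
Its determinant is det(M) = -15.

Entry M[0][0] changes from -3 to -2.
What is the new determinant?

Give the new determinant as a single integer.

det is linear in row 0: changing M[0][0] by delta changes det by delta * cofactor(0,0).
Cofactor C_00 = (-1)^(0+0) * minor(0,0) = 10
Entry delta = -2 - -3 = 1
Det delta = 1 * 10 = 10
New det = -15 + 10 = -5

Answer: -5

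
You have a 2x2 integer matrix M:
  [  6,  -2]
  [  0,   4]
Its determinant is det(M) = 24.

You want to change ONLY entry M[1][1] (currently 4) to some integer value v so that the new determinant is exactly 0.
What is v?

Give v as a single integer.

det is linear in entry M[1][1]: det = old_det + (v - 4) * C_11
Cofactor C_11 = 6
Want det = 0: 24 + (v - 4) * 6 = 0
  (v - 4) = -24 / 6 = -4
  v = 4 + (-4) = 0

Answer: 0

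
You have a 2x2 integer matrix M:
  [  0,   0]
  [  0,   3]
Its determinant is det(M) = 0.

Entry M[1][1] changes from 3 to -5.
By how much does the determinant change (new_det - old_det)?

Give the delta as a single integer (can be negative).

Answer: 0

Derivation:
Cofactor C_11 = 0
Entry delta = -5 - 3 = -8
Det delta = entry_delta * cofactor = -8 * 0 = 0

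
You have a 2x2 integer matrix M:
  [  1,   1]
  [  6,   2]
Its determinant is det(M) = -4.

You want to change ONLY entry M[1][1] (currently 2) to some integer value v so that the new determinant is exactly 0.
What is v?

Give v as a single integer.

Answer: 6

Derivation:
det is linear in entry M[1][1]: det = old_det + (v - 2) * C_11
Cofactor C_11 = 1
Want det = 0: -4 + (v - 2) * 1 = 0
  (v - 2) = 4 / 1 = 4
  v = 2 + (4) = 6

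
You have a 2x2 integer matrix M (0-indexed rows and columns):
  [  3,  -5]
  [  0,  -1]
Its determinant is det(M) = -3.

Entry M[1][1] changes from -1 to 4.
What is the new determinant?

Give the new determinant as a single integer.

det is linear in row 1: changing M[1][1] by delta changes det by delta * cofactor(1,1).
Cofactor C_11 = (-1)^(1+1) * minor(1,1) = 3
Entry delta = 4 - -1 = 5
Det delta = 5 * 3 = 15
New det = -3 + 15 = 12

Answer: 12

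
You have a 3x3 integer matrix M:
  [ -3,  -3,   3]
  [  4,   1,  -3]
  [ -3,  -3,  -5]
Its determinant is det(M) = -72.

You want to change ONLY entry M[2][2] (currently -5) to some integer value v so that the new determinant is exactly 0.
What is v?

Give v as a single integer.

det is linear in entry M[2][2]: det = old_det + (v - -5) * C_22
Cofactor C_22 = 9
Want det = 0: -72 + (v - -5) * 9 = 0
  (v - -5) = 72 / 9 = 8
  v = -5 + (8) = 3

Answer: 3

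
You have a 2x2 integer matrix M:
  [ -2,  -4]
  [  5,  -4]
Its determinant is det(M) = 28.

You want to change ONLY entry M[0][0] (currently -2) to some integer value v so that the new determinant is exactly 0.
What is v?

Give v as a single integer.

Answer: 5

Derivation:
det is linear in entry M[0][0]: det = old_det + (v - -2) * C_00
Cofactor C_00 = -4
Want det = 0: 28 + (v - -2) * -4 = 0
  (v - -2) = -28 / -4 = 7
  v = -2 + (7) = 5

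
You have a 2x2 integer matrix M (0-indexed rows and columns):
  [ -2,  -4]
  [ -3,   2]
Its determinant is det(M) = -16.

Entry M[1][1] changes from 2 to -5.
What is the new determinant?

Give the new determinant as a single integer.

Answer: -2

Derivation:
det is linear in row 1: changing M[1][1] by delta changes det by delta * cofactor(1,1).
Cofactor C_11 = (-1)^(1+1) * minor(1,1) = -2
Entry delta = -5 - 2 = -7
Det delta = -7 * -2 = 14
New det = -16 + 14 = -2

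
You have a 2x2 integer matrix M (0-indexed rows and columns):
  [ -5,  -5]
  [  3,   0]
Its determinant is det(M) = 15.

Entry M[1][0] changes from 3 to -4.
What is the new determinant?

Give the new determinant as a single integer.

det is linear in row 1: changing M[1][0] by delta changes det by delta * cofactor(1,0).
Cofactor C_10 = (-1)^(1+0) * minor(1,0) = 5
Entry delta = -4 - 3 = -7
Det delta = -7 * 5 = -35
New det = 15 + -35 = -20

Answer: -20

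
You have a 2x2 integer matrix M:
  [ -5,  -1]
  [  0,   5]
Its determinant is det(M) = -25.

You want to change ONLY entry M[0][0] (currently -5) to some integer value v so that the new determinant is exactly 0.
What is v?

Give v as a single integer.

Answer: 0

Derivation:
det is linear in entry M[0][0]: det = old_det + (v - -5) * C_00
Cofactor C_00 = 5
Want det = 0: -25 + (v - -5) * 5 = 0
  (v - -5) = 25 / 5 = 5
  v = -5 + (5) = 0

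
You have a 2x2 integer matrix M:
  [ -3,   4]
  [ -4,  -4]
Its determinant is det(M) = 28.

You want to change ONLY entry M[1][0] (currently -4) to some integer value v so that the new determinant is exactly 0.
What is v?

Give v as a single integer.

det is linear in entry M[1][0]: det = old_det + (v - -4) * C_10
Cofactor C_10 = -4
Want det = 0: 28 + (v - -4) * -4 = 0
  (v - -4) = -28 / -4 = 7
  v = -4 + (7) = 3

Answer: 3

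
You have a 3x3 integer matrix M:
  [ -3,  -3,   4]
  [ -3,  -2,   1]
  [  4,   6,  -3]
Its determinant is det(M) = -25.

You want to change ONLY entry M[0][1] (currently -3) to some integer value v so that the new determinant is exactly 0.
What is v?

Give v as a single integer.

Answer: -8

Derivation:
det is linear in entry M[0][1]: det = old_det + (v - -3) * C_01
Cofactor C_01 = -5
Want det = 0: -25 + (v - -3) * -5 = 0
  (v - -3) = 25 / -5 = -5
  v = -3 + (-5) = -8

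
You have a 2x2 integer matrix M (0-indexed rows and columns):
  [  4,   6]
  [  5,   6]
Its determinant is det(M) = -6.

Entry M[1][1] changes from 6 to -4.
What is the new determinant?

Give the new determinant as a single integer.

Answer: -46

Derivation:
det is linear in row 1: changing M[1][1] by delta changes det by delta * cofactor(1,1).
Cofactor C_11 = (-1)^(1+1) * minor(1,1) = 4
Entry delta = -4 - 6 = -10
Det delta = -10 * 4 = -40
New det = -6 + -40 = -46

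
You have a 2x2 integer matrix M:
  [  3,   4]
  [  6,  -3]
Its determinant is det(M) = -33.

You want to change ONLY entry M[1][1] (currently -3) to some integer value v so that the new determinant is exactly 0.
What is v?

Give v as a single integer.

det is linear in entry M[1][1]: det = old_det + (v - -3) * C_11
Cofactor C_11 = 3
Want det = 0: -33 + (v - -3) * 3 = 0
  (v - -3) = 33 / 3 = 11
  v = -3 + (11) = 8

Answer: 8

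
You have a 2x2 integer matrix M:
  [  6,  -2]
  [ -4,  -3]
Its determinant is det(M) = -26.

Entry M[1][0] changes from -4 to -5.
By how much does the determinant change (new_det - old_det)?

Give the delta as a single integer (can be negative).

Answer: -2

Derivation:
Cofactor C_10 = 2
Entry delta = -5 - -4 = -1
Det delta = entry_delta * cofactor = -1 * 2 = -2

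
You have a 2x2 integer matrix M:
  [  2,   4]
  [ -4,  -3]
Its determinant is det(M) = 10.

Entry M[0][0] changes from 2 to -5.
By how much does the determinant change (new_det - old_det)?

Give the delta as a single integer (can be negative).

Cofactor C_00 = -3
Entry delta = -5 - 2 = -7
Det delta = entry_delta * cofactor = -7 * -3 = 21

Answer: 21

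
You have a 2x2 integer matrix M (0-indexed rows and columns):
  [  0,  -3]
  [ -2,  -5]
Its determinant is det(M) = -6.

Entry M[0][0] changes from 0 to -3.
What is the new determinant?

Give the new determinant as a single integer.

Answer: 9

Derivation:
det is linear in row 0: changing M[0][0] by delta changes det by delta * cofactor(0,0).
Cofactor C_00 = (-1)^(0+0) * minor(0,0) = -5
Entry delta = -3 - 0 = -3
Det delta = -3 * -5 = 15
New det = -6 + 15 = 9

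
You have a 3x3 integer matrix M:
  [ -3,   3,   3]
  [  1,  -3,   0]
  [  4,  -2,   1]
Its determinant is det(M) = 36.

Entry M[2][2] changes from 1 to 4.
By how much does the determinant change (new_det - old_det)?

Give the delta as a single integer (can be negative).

Cofactor C_22 = 6
Entry delta = 4 - 1 = 3
Det delta = entry_delta * cofactor = 3 * 6 = 18

Answer: 18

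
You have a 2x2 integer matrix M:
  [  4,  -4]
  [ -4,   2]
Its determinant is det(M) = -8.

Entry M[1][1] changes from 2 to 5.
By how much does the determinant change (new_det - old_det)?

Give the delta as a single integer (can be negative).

Cofactor C_11 = 4
Entry delta = 5 - 2 = 3
Det delta = entry_delta * cofactor = 3 * 4 = 12

Answer: 12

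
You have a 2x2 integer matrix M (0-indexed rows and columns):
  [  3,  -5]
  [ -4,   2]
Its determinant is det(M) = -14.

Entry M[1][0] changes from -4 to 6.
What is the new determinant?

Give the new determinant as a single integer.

Answer: 36

Derivation:
det is linear in row 1: changing M[1][0] by delta changes det by delta * cofactor(1,0).
Cofactor C_10 = (-1)^(1+0) * minor(1,0) = 5
Entry delta = 6 - -4 = 10
Det delta = 10 * 5 = 50
New det = -14 + 50 = 36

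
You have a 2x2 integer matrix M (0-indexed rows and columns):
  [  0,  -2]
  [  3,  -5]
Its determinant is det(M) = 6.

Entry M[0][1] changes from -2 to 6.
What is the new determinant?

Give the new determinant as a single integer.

det is linear in row 0: changing M[0][1] by delta changes det by delta * cofactor(0,1).
Cofactor C_01 = (-1)^(0+1) * minor(0,1) = -3
Entry delta = 6 - -2 = 8
Det delta = 8 * -3 = -24
New det = 6 + -24 = -18

Answer: -18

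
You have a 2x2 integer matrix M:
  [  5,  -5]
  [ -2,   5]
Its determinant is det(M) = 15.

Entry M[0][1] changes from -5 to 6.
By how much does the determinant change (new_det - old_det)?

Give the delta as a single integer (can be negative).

Cofactor C_01 = 2
Entry delta = 6 - -5 = 11
Det delta = entry_delta * cofactor = 11 * 2 = 22

Answer: 22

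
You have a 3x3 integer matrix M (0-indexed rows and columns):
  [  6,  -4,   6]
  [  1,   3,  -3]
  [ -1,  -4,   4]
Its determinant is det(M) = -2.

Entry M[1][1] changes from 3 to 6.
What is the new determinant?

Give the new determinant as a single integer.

det is linear in row 1: changing M[1][1] by delta changes det by delta * cofactor(1,1).
Cofactor C_11 = (-1)^(1+1) * minor(1,1) = 30
Entry delta = 6 - 3 = 3
Det delta = 3 * 30 = 90
New det = -2 + 90 = 88

Answer: 88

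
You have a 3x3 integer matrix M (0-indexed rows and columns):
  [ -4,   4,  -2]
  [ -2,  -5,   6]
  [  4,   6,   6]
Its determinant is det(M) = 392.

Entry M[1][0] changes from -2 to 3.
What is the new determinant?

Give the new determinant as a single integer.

det is linear in row 1: changing M[1][0] by delta changes det by delta * cofactor(1,0).
Cofactor C_10 = (-1)^(1+0) * minor(1,0) = -36
Entry delta = 3 - -2 = 5
Det delta = 5 * -36 = -180
New det = 392 + -180 = 212

Answer: 212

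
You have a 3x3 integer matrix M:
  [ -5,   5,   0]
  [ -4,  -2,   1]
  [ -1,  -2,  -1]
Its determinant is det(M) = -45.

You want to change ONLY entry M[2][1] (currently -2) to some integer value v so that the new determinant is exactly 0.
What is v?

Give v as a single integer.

Answer: 7

Derivation:
det is linear in entry M[2][1]: det = old_det + (v - -2) * C_21
Cofactor C_21 = 5
Want det = 0: -45 + (v - -2) * 5 = 0
  (v - -2) = 45 / 5 = 9
  v = -2 + (9) = 7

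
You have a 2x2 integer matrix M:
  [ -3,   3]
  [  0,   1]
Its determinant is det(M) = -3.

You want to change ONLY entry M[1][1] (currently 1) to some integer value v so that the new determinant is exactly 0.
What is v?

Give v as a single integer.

Answer: 0

Derivation:
det is linear in entry M[1][1]: det = old_det + (v - 1) * C_11
Cofactor C_11 = -3
Want det = 0: -3 + (v - 1) * -3 = 0
  (v - 1) = 3 / -3 = -1
  v = 1 + (-1) = 0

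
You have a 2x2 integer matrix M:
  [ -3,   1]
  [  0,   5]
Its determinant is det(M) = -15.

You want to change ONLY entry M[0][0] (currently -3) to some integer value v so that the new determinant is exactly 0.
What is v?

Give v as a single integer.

Answer: 0

Derivation:
det is linear in entry M[0][0]: det = old_det + (v - -3) * C_00
Cofactor C_00 = 5
Want det = 0: -15 + (v - -3) * 5 = 0
  (v - -3) = 15 / 5 = 3
  v = -3 + (3) = 0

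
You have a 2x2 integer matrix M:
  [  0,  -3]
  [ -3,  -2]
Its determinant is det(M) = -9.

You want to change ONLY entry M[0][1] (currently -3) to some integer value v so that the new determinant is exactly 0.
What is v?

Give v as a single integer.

Answer: 0

Derivation:
det is linear in entry M[0][1]: det = old_det + (v - -3) * C_01
Cofactor C_01 = 3
Want det = 0: -9 + (v - -3) * 3 = 0
  (v - -3) = 9 / 3 = 3
  v = -3 + (3) = 0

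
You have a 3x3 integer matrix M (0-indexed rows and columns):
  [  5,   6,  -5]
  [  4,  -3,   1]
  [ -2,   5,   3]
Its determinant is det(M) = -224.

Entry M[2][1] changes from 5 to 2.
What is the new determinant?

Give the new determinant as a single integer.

Answer: -149

Derivation:
det is linear in row 2: changing M[2][1] by delta changes det by delta * cofactor(2,1).
Cofactor C_21 = (-1)^(2+1) * minor(2,1) = -25
Entry delta = 2 - 5 = -3
Det delta = -3 * -25 = 75
New det = -224 + 75 = -149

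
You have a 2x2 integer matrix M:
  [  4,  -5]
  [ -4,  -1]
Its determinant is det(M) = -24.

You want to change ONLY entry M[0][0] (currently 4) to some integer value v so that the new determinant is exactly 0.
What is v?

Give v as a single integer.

det is linear in entry M[0][0]: det = old_det + (v - 4) * C_00
Cofactor C_00 = -1
Want det = 0: -24 + (v - 4) * -1 = 0
  (v - 4) = 24 / -1 = -24
  v = 4 + (-24) = -20

Answer: -20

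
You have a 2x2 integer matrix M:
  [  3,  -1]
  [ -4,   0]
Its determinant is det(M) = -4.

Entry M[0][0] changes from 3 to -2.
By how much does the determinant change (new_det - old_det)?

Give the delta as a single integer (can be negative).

Answer: 0

Derivation:
Cofactor C_00 = 0
Entry delta = -2 - 3 = -5
Det delta = entry_delta * cofactor = -5 * 0 = 0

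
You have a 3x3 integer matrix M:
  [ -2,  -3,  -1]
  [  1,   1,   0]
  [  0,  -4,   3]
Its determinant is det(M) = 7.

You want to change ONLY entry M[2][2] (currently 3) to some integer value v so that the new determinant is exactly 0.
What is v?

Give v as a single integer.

Answer: -4

Derivation:
det is linear in entry M[2][2]: det = old_det + (v - 3) * C_22
Cofactor C_22 = 1
Want det = 0: 7 + (v - 3) * 1 = 0
  (v - 3) = -7 / 1 = -7
  v = 3 + (-7) = -4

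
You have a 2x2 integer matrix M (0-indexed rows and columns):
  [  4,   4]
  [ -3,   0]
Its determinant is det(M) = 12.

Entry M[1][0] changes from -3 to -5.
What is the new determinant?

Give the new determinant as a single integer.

det is linear in row 1: changing M[1][0] by delta changes det by delta * cofactor(1,0).
Cofactor C_10 = (-1)^(1+0) * minor(1,0) = -4
Entry delta = -5 - -3 = -2
Det delta = -2 * -4 = 8
New det = 12 + 8 = 20

Answer: 20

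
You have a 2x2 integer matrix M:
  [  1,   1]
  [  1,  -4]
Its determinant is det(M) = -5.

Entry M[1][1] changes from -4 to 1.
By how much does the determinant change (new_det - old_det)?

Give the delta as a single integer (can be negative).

Answer: 5

Derivation:
Cofactor C_11 = 1
Entry delta = 1 - -4 = 5
Det delta = entry_delta * cofactor = 5 * 1 = 5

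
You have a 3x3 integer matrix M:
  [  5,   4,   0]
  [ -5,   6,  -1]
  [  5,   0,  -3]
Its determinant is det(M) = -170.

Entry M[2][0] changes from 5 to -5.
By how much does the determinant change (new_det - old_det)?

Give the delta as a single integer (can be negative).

Cofactor C_20 = -4
Entry delta = -5 - 5 = -10
Det delta = entry_delta * cofactor = -10 * -4 = 40

Answer: 40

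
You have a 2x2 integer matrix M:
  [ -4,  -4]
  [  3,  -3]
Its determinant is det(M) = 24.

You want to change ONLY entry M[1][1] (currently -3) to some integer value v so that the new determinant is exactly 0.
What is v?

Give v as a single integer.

det is linear in entry M[1][1]: det = old_det + (v - -3) * C_11
Cofactor C_11 = -4
Want det = 0: 24 + (v - -3) * -4 = 0
  (v - -3) = -24 / -4 = 6
  v = -3 + (6) = 3

Answer: 3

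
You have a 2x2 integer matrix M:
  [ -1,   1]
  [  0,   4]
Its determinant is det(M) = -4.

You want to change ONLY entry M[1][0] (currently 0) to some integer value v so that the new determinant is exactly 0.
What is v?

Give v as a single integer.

Answer: -4

Derivation:
det is linear in entry M[1][0]: det = old_det + (v - 0) * C_10
Cofactor C_10 = -1
Want det = 0: -4 + (v - 0) * -1 = 0
  (v - 0) = 4 / -1 = -4
  v = 0 + (-4) = -4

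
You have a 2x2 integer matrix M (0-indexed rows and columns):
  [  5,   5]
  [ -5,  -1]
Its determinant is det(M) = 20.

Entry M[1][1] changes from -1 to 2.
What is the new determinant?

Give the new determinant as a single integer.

det is linear in row 1: changing M[1][1] by delta changes det by delta * cofactor(1,1).
Cofactor C_11 = (-1)^(1+1) * minor(1,1) = 5
Entry delta = 2 - -1 = 3
Det delta = 3 * 5 = 15
New det = 20 + 15 = 35

Answer: 35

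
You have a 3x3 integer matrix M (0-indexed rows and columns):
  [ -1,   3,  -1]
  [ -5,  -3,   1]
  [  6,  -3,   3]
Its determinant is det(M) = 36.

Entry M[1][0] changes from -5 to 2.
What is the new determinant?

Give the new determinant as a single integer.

det is linear in row 1: changing M[1][0] by delta changes det by delta * cofactor(1,0).
Cofactor C_10 = (-1)^(1+0) * minor(1,0) = -6
Entry delta = 2 - -5 = 7
Det delta = 7 * -6 = -42
New det = 36 + -42 = -6

Answer: -6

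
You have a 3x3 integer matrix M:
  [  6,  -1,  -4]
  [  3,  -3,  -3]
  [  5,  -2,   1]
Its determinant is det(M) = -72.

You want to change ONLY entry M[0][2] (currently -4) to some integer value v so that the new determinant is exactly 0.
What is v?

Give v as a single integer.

det is linear in entry M[0][2]: det = old_det + (v - -4) * C_02
Cofactor C_02 = 9
Want det = 0: -72 + (v - -4) * 9 = 0
  (v - -4) = 72 / 9 = 8
  v = -4 + (8) = 4

Answer: 4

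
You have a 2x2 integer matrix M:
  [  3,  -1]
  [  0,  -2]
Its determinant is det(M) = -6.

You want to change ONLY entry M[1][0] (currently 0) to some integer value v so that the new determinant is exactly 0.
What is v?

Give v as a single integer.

det is linear in entry M[1][0]: det = old_det + (v - 0) * C_10
Cofactor C_10 = 1
Want det = 0: -6 + (v - 0) * 1 = 0
  (v - 0) = 6 / 1 = 6
  v = 0 + (6) = 6

Answer: 6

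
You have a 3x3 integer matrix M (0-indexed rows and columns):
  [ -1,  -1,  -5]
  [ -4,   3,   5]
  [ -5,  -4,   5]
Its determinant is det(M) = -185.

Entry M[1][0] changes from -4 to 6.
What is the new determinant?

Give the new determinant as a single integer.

Answer: 65

Derivation:
det is linear in row 1: changing M[1][0] by delta changes det by delta * cofactor(1,0).
Cofactor C_10 = (-1)^(1+0) * minor(1,0) = 25
Entry delta = 6 - -4 = 10
Det delta = 10 * 25 = 250
New det = -185 + 250 = 65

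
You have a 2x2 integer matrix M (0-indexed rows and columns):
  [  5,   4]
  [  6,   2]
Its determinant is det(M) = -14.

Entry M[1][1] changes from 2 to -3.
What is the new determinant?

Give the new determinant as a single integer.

det is linear in row 1: changing M[1][1] by delta changes det by delta * cofactor(1,1).
Cofactor C_11 = (-1)^(1+1) * minor(1,1) = 5
Entry delta = -3 - 2 = -5
Det delta = -5 * 5 = -25
New det = -14 + -25 = -39

Answer: -39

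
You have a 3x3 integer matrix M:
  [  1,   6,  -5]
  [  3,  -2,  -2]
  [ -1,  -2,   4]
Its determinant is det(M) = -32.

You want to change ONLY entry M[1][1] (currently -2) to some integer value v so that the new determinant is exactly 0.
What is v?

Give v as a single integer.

Answer: -34

Derivation:
det is linear in entry M[1][1]: det = old_det + (v - -2) * C_11
Cofactor C_11 = -1
Want det = 0: -32 + (v - -2) * -1 = 0
  (v - -2) = 32 / -1 = -32
  v = -2 + (-32) = -34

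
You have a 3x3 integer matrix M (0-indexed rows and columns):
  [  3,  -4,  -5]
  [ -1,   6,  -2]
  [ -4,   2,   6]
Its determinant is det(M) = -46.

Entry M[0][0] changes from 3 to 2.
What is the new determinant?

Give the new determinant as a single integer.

det is linear in row 0: changing M[0][0] by delta changes det by delta * cofactor(0,0).
Cofactor C_00 = (-1)^(0+0) * minor(0,0) = 40
Entry delta = 2 - 3 = -1
Det delta = -1 * 40 = -40
New det = -46 + -40 = -86

Answer: -86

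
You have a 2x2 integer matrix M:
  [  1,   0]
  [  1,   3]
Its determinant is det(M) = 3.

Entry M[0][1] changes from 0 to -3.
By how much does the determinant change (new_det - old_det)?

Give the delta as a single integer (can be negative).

Answer: 3

Derivation:
Cofactor C_01 = -1
Entry delta = -3 - 0 = -3
Det delta = entry_delta * cofactor = -3 * -1 = 3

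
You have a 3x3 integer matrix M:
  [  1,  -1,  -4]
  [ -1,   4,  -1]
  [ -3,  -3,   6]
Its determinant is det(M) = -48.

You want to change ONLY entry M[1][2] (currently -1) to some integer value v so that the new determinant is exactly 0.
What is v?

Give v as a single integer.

Answer: 7

Derivation:
det is linear in entry M[1][2]: det = old_det + (v - -1) * C_12
Cofactor C_12 = 6
Want det = 0: -48 + (v - -1) * 6 = 0
  (v - -1) = 48 / 6 = 8
  v = -1 + (8) = 7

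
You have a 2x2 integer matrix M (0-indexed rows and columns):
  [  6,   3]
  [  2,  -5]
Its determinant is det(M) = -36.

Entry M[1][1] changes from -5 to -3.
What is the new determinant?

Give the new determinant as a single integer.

Answer: -24

Derivation:
det is linear in row 1: changing M[1][1] by delta changes det by delta * cofactor(1,1).
Cofactor C_11 = (-1)^(1+1) * minor(1,1) = 6
Entry delta = -3 - -5 = 2
Det delta = 2 * 6 = 12
New det = -36 + 12 = -24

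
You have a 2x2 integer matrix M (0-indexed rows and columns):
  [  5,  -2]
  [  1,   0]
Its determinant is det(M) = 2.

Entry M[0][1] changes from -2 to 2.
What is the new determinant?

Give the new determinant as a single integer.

Answer: -2

Derivation:
det is linear in row 0: changing M[0][1] by delta changes det by delta * cofactor(0,1).
Cofactor C_01 = (-1)^(0+1) * minor(0,1) = -1
Entry delta = 2 - -2 = 4
Det delta = 4 * -1 = -4
New det = 2 + -4 = -2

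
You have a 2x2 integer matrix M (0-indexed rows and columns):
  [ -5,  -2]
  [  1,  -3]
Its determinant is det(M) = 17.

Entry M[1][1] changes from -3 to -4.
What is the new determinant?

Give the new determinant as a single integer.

det is linear in row 1: changing M[1][1] by delta changes det by delta * cofactor(1,1).
Cofactor C_11 = (-1)^(1+1) * minor(1,1) = -5
Entry delta = -4 - -3 = -1
Det delta = -1 * -5 = 5
New det = 17 + 5 = 22

Answer: 22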